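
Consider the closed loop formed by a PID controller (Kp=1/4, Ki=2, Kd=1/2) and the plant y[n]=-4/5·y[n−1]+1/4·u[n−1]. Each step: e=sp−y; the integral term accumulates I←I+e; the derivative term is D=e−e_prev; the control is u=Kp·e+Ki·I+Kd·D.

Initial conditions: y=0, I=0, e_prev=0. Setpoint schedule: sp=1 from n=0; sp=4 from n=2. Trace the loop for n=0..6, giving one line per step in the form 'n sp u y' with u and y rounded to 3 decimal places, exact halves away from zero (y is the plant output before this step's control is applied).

(exact arithmetic carried between steps; '≈' marks a value shown rounded to 6 d.p. or computed from one; I and e_prev carry over from the previous line; the table rounds u and y to 3 d.p., halves away from zero)
n=0: y=0, sp=1, e=sp−y=1; I=1, D=e−e_prev=1; u=1/4·1+2·1+1/2·1=2.75; next y=-4/5·0+1/4·2.75=0.6875
n=1: y=0.6875, sp=1, e=sp−y=0.3125; I=1.3125, D=e−e_prev=-0.6875; u=1/4·0.3125+2·1.3125+1/2·(-0.6875)=2.359375; next y=-4/5·0.6875+1/4·2.359375≈0.039844
n=2: y≈0.039844, sp=4, e=sp−y≈3.960156; I≈5.272656, D=e−e_prev≈3.647656; u=1/4·3.960156+2·5.272656+1/2·3.647656≈13.359180; next y=-4/5·0.039844+1/4·13.359180≈3.307920
n=3: y≈3.307920, sp=4, e=sp−y≈0.692080; I≈5.964736, D=e−e_prev≈-3.268076; u=1/4·0.692080+2·5.964736+1/2·(-3.268076)≈10.468455; next y=-4/5·3.307920+1/4·10.468455≈-0.029222
n=4: y≈-0.029222, sp=4, e=sp−y≈4.029222; I≈9.993959, D=e−e_prev≈3.337142; u=1/4·4.029222+2·9.993959+1/2·3.337142≈22.663794; next y=-4/5·(-0.029222)+1/4·22.663794≈5.689326
n=5: y≈5.689326, sp=4, e=sp−y≈-1.689326; I≈8.304632, D=e−e_prev≈-5.718549; u=1/4·(-1.689326)+2·8.304632+1/2·(-5.718549)≈13.327659; next y=-4/5·5.689326+1/4·13.327659≈-1.219546
n=6: y≈-1.219546, sp=4, e=sp−y≈5.219546; I≈13.524179, D=e−e_prev≈6.908873; u=1/4·5.219546+2·13.524179+1/2·6.908873≈31.807680; next y=-4/5·(-1.219546)+1/4·31.807680≈8.927557

0 1 2.750 0.000
1 1 2.359 0.688
2 4 13.359 0.040
3 4 10.468 3.308
4 4 22.664 -0.029
5 4 13.328 5.689
6 4 31.808 -1.220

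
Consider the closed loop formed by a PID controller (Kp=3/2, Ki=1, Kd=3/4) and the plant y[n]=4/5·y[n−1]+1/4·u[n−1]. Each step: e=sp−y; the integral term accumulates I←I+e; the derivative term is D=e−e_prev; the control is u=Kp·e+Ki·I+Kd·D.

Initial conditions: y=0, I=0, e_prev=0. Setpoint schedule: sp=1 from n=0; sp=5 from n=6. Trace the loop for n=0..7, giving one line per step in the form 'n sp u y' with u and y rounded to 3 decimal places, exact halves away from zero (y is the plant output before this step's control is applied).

(exact arithmetic carried between steps; '≈' marks a value shown rounded to 6 d.p. or computed from one; I and e_prev carry over from the previous line; the table rounds u and y to 3 d.p., halves away from zero)
n=0: y=0, sp=1, e=sp−y=1; I=1, D=e−e_prev=1; u=3/2·1+1·1+3/4·1=3.25; next y=4/5·0+1/4·3.25=0.8125
n=1: y=0.8125, sp=1, e=sp−y=0.1875; I=1.1875, D=e−e_prev=-0.8125; u=3/2·0.1875+1·1.1875+3/4·(-0.8125)=0.859375; next y=4/5·0.8125+1/4·0.859375≈0.864844
n=2: y≈0.864844, sp=1, e=sp−y≈0.135156; I≈1.322656, D=e−e_prev≈-0.052344; u=3/2·0.135156+1·1.322656+3/4·(-0.052344)≈1.486133; next y=4/5·0.864844+1/4·1.486133≈1.063408
n=3: y≈1.063408, sp=1, e=sp−y≈-0.063408; I≈1.259248, D=e−e_prev≈-0.198564; u=3/2·(-0.063408)+1·1.259248+3/4·(-0.198564)≈1.015212; next y=4/5·1.063408+1/4·1.015212≈1.104530
n=4: y≈1.104530, sp=1, e=sp−y≈-0.104530; I≈1.154718, D=e−e_prev≈-0.041121; u=3/2·(-0.104530)+1·1.154718+3/4·(-0.041121)≈0.967083; next y=4/5·1.104530+1/4·0.967083≈1.125394
n=5: y≈1.125394, sp=1, e=sp−y≈-0.125394; I≈1.029324, D=e−e_prev≈-0.020865; u=3/2·(-0.125394)+1·1.029324+3/4·(-0.020865)≈0.825584; next y=4/5·1.125394+1/4·0.825584≈1.106711
n=6: y≈1.106711, sp=5, e=sp−y≈3.893289; I≈4.922612, D=e−e_prev≈4.018683; u=3/2·3.893289+1·4.922612+3/4·4.018683≈13.776557; next y=4/5·1.106711+1/4·13.776557≈4.329509
n=7: y≈4.329509, sp=5, e=sp−y≈0.670491; I≈5.593104, D=e−e_prev≈-3.222797; u=3/2·0.670491+1·5.593104+3/4·(-3.222797)≈4.181743; next y=4/5·4.329509+1/4·4.181743≈4.509043

0 1 3.250 0.000
1 1 0.859 0.813
2 1 1.486 0.865
3 1 1.015 1.063
4 1 0.967 1.105
5 1 0.826 1.125
6 5 13.777 1.107
7 5 4.182 4.330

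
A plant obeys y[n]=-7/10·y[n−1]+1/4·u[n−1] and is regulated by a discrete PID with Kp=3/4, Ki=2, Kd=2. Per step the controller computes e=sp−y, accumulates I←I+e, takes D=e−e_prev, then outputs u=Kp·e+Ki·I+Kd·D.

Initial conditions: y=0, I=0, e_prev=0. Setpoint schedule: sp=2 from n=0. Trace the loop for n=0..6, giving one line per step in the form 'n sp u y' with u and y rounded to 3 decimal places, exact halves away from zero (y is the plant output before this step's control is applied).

(exact arithmetic carried between steps; '≈' marks a value shown rounded to 6 d.p. or computed from one; I and e_prev carry over from the previous line; the table rounds u and y to 3 d.p., halves away from zero)
n=0: y=0, sp=2, e=sp−y=2; I=2, D=e−e_prev=2; u=3/4·2+2·2+2·2=9.5; next y=-7/10·0+1/4·9.5=2.375
n=1: y=2.375, sp=2, e=sp−y=-0.375; I=1.625, D=e−e_prev=-2.375; u=3/4·(-0.375)+2·1.625+2·(-2.375)=-1.78125; next y=-7/10·2.375+1/4·(-1.78125)≈-2.107813
n=2: y≈-2.107813, sp=2, e=sp−y≈4.107813; I≈5.732813, D=e−e_prev≈4.482813; u=3/4·4.107813+2·5.732813+2·4.482813≈23.512109; next y=-7/10·(-2.107813)+1/4·23.512109≈7.353496
n=3: y≈7.353496, sp=2, e=sp−y≈-5.353496; I≈0.379316, D=e−e_prev≈-9.461309; u=3/4·(-5.353496)+2·0.379316+2·(-9.461309)≈-22.179106; next y=-7/10·7.353496+1/4·(-22.179106)≈-10.692224
n=4: y≈-10.692224, sp=2, e=sp−y≈12.692224; I≈13.071540, D=e−e_prev≈18.045720; u=3/4·12.692224+2·13.071540+2·18.045720≈71.753688; next y=-7/10·(-10.692224)+1/4·71.753688≈25.422979
n=5: y≈25.422979, sp=2, e=sp−y≈-23.422979; I≈-10.351439, D=e−e_prev≈-36.115203; u=3/4·(-23.422979)+2·(-10.351439)+2·(-36.115203)≈-110.500517; next y=-7/10·25.422979+1/4·(-110.500517)≈-45.421214
n=6: y≈-45.421214, sp=2, e=sp−y≈47.421214; I≈37.069776, D=e−e_prev≈70.844193; u=3/4·47.421214+2·37.069776+2·70.844193≈251.393849; next y=-7/10·(-45.421214)+1/4·251.393849≈94.643312

0 2 9.500 0.000
1 2 -1.781 2.375
2 2 23.512 -2.108
3 2 -22.179 7.353
4 2 71.754 -10.692
5 2 -110.501 25.423
6 2 251.394 -45.421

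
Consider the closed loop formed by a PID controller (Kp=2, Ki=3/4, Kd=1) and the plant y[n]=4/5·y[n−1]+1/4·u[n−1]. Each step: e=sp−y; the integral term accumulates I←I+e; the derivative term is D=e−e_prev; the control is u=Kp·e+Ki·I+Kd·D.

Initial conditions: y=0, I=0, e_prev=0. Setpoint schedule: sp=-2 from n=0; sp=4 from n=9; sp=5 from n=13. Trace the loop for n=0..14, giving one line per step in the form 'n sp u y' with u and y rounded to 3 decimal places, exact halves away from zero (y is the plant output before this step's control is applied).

(exact arithmetic carried between steps; '≈' marks a value shown rounded to 6 d.p. or computed from one; I and e_prev carry over from the previous line; the table rounds u and y to 3 d.p., halves away from zero)
n=0: y=0, sp=-2, e=sp−y=-2; I=-2, D=e−e_prev=-2; u=2·(-2)+3/4·(-2)+1·(-2)=-7.5; next y=4/5·0+1/4·(-7.5)=-1.875
n=1: y=-1.875, sp=-2, e=sp−y=-0.125; I=-2.125, D=e−e_prev=1.875; u=2·(-0.125)+3/4·(-2.125)+1·1.875=0.03125; next y=4/5·(-1.875)+1/4·0.03125≈-1.492188
n=2: y≈-1.492188, sp=-2, e=sp−y≈-0.507813; I≈-2.632813, D=e−e_prev≈-0.382813; u=2·(-0.507813)+3/4·(-2.632813)+1·(-0.382813)≈-3.373047; next y=4/5·(-1.492188)+1/4·(-3.373047)≈-2.037012
n=3: y≈-2.037012, sp=-2, e=sp−y≈0.037012; I≈-2.595801, D=e−e_prev≈0.544824; u=2·0.037012+3/4·(-2.595801)+1·0.544824≈-1.328003; next y=4/5·(-2.037012)+1/4·(-1.328003)≈-1.961610
n=4: y≈-1.961610, sp=-2, e=sp−y≈-0.038390; I≈-2.634191, D=e−e_prev≈-0.075402; u=2·(-0.038390)+3/4·(-2.634191)+1·(-0.075402)≈-2.127824; next y=4/5·(-1.961610)+1/4·(-2.127824)≈-2.101244
n=5: y≈-2.101244, sp=-2, e=sp−y≈0.101244; I≈-2.532946, D=e−e_prev≈0.139634; u=2·0.101244+3/4·(-2.532946)+1·0.139634≈-1.557587; next y=4/5·(-2.101244)+1/4·(-1.557587)≈-2.070392
n=6: y≈-2.070392, sp=-2, e=sp−y≈0.070392; I≈-2.462554, D=e−e_prev≈-0.030852; u=2·0.070392+3/4·(-2.462554)+1·(-0.030852)≈-1.736983; next y=4/5·(-2.070392)+1/4·(-1.736983)≈-2.090560
n=7: y≈-2.090560, sp=-2, e=sp−y≈0.090560; I≈-2.371995, D=e−e_prev≈0.020167; u=2·0.090560+3/4·(-2.371995)+1·0.020167≈-1.577709; next y=4/5·(-2.090560)+1/4·(-1.577709)≈-2.066875
n=8: y≈-2.066875, sp=-2, e=sp−y≈0.066875; I≈-2.305120, D=e−e_prev≈-0.023685; u=2·0.066875+3/4·(-2.305120)+1·(-0.023685)≈-1.618774; next y=4/5·(-2.066875)+1/4·(-1.618774)≈-2.058194
n=9: y≈-2.058194, sp=4, e=sp−y≈6.058194; I≈3.753074, D=e−e_prev≈5.991319; u=2·6.058194+3/4·3.753074+1·5.991319≈20.922511; next y=4/5·(-2.058194)+1/4·20.922511≈3.584073
n=10: y≈3.584073, sp=4, e=sp−y≈0.415927; I≈4.169001, D=e−e_prev≈-5.642267; u=2·0.415927+3/4·4.169001+1·(-5.642267)≈-1.683662; next y=4/5·3.584073+1/4·(-1.683662)≈2.446343
n=11: y≈2.446343, sp=4, e=sp−y≈1.553657; I≈5.722658, D=e−e_prev≈1.137730; u=2·1.553657+3/4·5.722658+1·1.137730≈8.537038; next y=4/5·2.446343+1/4·8.537038≈4.091334
n=12: y≈4.091334, sp=4, e=sp−y≈-0.091334; I≈5.631324, D=e−e_prev≈-1.644991; u=2·(-0.091334)+3/4·5.631324+1·(-1.644991)≈2.395835; next y=4/5·4.091334+1/4·2.395835≈3.872026
n=13: y≈3.872026, sp=5, e=sp−y≈1.127974; I≈6.759299, D=e−e_prev≈1.219308; u=2·1.127974+3/4·6.759299+1·1.219308≈8.544731; next y=4/5·3.872026+1/4·8.544731≈5.233803
n=14: y≈5.233803, sp=5, e=sp−y≈-0.233803; I≈6.525495, D=e−e_prev≈-1.361777; u=2·(-0.233803)+3/4·6.525495+1·(-1.361777)≈3.064738; next y=4/5·5.233803+1/4·3.064738≈4.953227

0 -2 -7.500 0.000
1 -2 0.031 -1.875
2 -2 -3.373 -1.492
3 -2 -1.328 -2.037
4 -2 -2.128 -1.962
5 -2 -1.558 -2.101
6 -2 -1.737 -2.070
7 -2 -1.578 -2.091
8 -2 -1.619 -2.067
9 4 20.923 -2.058
10 4 -1.684 3.584
11 4 8.537 2.446
12 4 2.396 4.091
13 5 8.545 3.872
14 5 3.065 5.234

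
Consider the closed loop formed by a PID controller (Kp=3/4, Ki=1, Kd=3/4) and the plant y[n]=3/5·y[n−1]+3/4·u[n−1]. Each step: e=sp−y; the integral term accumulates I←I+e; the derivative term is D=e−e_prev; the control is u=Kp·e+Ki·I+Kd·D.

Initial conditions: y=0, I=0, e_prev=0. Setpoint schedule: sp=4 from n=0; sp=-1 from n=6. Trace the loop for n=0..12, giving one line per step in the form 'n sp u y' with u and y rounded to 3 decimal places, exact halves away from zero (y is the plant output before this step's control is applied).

0 4 10.000 0.000
1 4 -7.750 7.500
2 4 16.406 -1.313
3 4 -16.965 11.517
4 4 28.467 -5.813
5 4 -33.906 17.862
6 -1 38.924 -14.712
7 -1 -55.739 20.366
8 -1 74.081 -29.585
9 -1 -103.284 37.809
10 -1 139.919 -54.777
11 -1 -192.869 72.073
12 -1 262.898 -101.408

(exact arithmetic carried between steps; '≈' marks a value shown rounded to 6 d.p. or computed from one; I and e_prev carry over from the previous line; the table rounds u and y to 3 d.p., halves away from zero)
n=0: y=0, sp=4, e=sp−y=4; I=4, D=e−e_prev=4; u=3/4·4+1·4+3/4·4=10; next y=3/5·0+3/4·10=7.5
n=1: y=7.5, sp=4, e=sp−y=-3.5; I=0.5, D=e−e_prev=-7.5; u=3/4·(-3.5)+1·0.5+3/4·(-7.5)=-7.75; next y=3/5·7.5+3/4·(-7.75)=-1.3125
n=2: y=-1.3125, sp=4, e=sp−y=5.3125; I=5.8125, D=e−e_prev=8.8125; u=3/4·5.3125+1·5.8125+3/4·8.8125=16.40625; next y=3/5·(-1.3125)+3/4·16.40625≈11.517188
n=3: y≈11.517188, sp=4, e=sp−y≈-7.517188; I≈-1.704688, D=e−e_prev≈-12.829688; u=3/4·(-7.517188)+1·(-1.704688)+3/4·(-12.829688)≈-16.964844; next y=3/5·11.517188+3/4·(-16.964844)≈-5.813320
n=4: y≈-5.813320, sp=4, e=sp−y≈9.813320; I≈8.108633, D=e−e_prev≈17.330508; u=3/4·9.813320+1·8.108633+3/4·17.330508≈28.466504; next y=3/5·(-5.813320)+3/4·28.466504≈17.861886
n=5: y≈17.861886, sp=4, e=sp−y≈-13.861886; I≈-5.753253, D=e−e_prev≈-23.675206; u=3/4·(-13.861886)+1·(-5.753253)+3/4·(-23.675206)≈-33.906072; next y=3/5·17.861886+3/4·(-33.906072)≈-14.712422
n=6: y≈-14.712422, sp=-1, e=sp−y≈13.712422; I≈7.959169, D=e−e_prev≈27.574308; u=3/4·13.712422+1·7.959169+3/4·27.574308≈38.924217; next y=3/5·(-14.712422)+3/4·38.924217≈20.365710
n=7: y≈20.365710, sp=-1, e=sp−y≈-21.365710; I≈-13.406540, D=e−e_prev≈-35.078132; u=3/4·(-21.365710)+1·(-13.406540)+3/4·(-35.078132)≈-55.739421; next y=3/5·20.365710+3/4·(-55.739421)≈-29.585140
n=8: y≈-29.585140, sp=-1, e=sp−y≈28.585140; I≈15.178600, D=e−e_prev≈49.950850; u=3/4·28.585140+1·15.178600+3/4·49.950850≈74.080593; next y=3/5·(-29.585140)+3/4·74.080593≈37.809360
n=9: y≈37.809360, sp=-1, e=sp−y≈-38.809360; I≈-23.630760, D=e−e_prev≈-67.394501; u=3/4·(-38.809360)+1·(-23.630760)+3/4·(-67.394501)≈-103.283656; next y=3/5·37.809360+3/4·(-103.283656)≈-54.777126
n=10: y≈-54.777126, sp=-1, e=sp−y≈53.777126; I≈30.146365, D=e−e_prev≈92.586486; u=3/4·53.777126+1·30.146365+3/4·92.586486≈139.919074; next y=3/5·(-54.777126)+3/4·139.919074≈72.073030
n=11: y≈72.073030, sp=-1, e=sp−y≈-73.073030; I≈-42.926665, D=e−e_prev≈-126.850156; u=3/4·(-73.073030)+1·(-42.926665)+3/4·(-126.850156)≈-192.869054; next y=3/5·72.073030+3/4·(-192.869054)≈-101.407973
n=12: y≈-101.407973, sp=-1, e=sp−y≈100.407973; I≈57.481308, D=e−e_prev≈173.481003; u=3/4·100.407973+1·57.481308+3/4·173.481003≈262.898040; next y=3/5·(-101.407973)+3/4·262.898040≈136.328746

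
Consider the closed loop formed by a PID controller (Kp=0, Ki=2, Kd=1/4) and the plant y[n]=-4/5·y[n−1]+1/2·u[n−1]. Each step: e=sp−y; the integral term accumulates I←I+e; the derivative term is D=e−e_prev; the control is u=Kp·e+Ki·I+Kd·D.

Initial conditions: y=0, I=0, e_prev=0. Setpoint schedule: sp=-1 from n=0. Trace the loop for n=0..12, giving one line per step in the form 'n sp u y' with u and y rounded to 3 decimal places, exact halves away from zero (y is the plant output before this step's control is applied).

0 -1 -2.250 0.000
1 -1 -1.469 -1.125
2 -1 -4.404 0.166
3 -1 -0.787 -2.334
4 -1 -7.312 1.474
5 -1 2.888 -4.835
6 -1 -13.850 5.312
7 -1 13.158 -11.175
8 -1 -30.675 15.519
9 -1 40.321 -27.752
10 -1 -74.750 42.362
11 -1 111.716 -71.265
12 -1 -190.465 112.870

(exact arithmetic carried between steps; '≈' marks a value shown rounded to 6 d.p. or computed from one; I and e_prev carry over from the previous line; the table rounds u and y to 3 d.p., halves away from zero)
n=0: y=0, sp=-1, e=sp−y=-1; I=-1, D=e−e_prev=-1; u=0·(-1)+2·(-1)+1/4·(-1)=-2.25; next y=-4/5·0+1/2·(-2.25)=-1.125
n=1: y=-1.125, sp=-1, e=sp−y=0.125; I=-0.875, D=e−e_prev=1.125; u=0·0.125+2·(-0.875)+1/4·1.125=-1.46875; next y=-4/5·(-1.125)+1/2·(-1.46875)=0.165625
n=2: y=0.165625, sp=-1, e=sp−y=-1.165625; I=-2.040625, D=e−e_prev=-1.290625; u=0·(-1.165625)+2·(-2.040625)+1/4·(-1.290625)≈-4.403906; next y=-4/5·0.165625+1/2·(-4.403906)≈-2.334453
n=3: y≈-2.334453, sp=-1, e=sp−y≈1.334453; I≈-0.706172, D=e−e_prev≈2.500078; u=0·1.334453+2·(-0.706172)+1/4·2.500078≈-0.787324; next y=-4/5·(-2.334453)+1/2·(-0.787324)≈1.473900
n=4: y≈1.473900, sp=-1, e=sp−y≈-2.473900; I≈-3.180072, D=e−e_prev≈-3.808354; u=0·(-2.473900)+2·(-3.180072)+1/4·(-3.808354)≈-7.312233; next y=-4/5·1.473900+1/2·(-7.312233)≈-4.835237
n=5: y≈-4.835237, sp=-1, e=sp−y≈3.835237; I≈0.655165, D=e−e_prev≈6.309137; u=0·3.835237+2·0.655165+1/4·6.309137≈2.887613; next y=-4/5·(-4.835237)+1/2·2.887613≈5.311996
n=6: y≈5.311996, sp=-1, e=sp−y≈-6.311996; I≈-5.656832, D=e−e_prev≈-10.147233; u=0·(-6.311996)+2·(-5.656832)+1/4·(-10.147233)≈-13.850471; next y=-4/5·5.311996+1/2·(-13.850471)≈-11.174833
n=7: y≈-11.174833, sp=-1, e=sp−y≈10.174833; I≈4.518001, D=e−e_prev≈16.486829; u=0·10.174833+2·4.518001+1/4·16.486829≈13.157709; next y=-4/5·(-11.174833)+1/2·13.157709≈15.518721
n=8: y≈15.518721, sp=-1, e=sp−y≈-16.518721; I≈-12.000720, D=e−e_prev≈-26.693553; u=0·(-16.518721)+2·(-12.000720)+1/4·(-26.693553)≈-30.674827; next y=-4/5·15.518721+1/2·(-30.674827)≈-27.752390
n=9: y≈-27.752390, sp=-1, e=sp−y≈26.752390; I≈14.751671, D=e−e_prev≈43.271111; u=0·26.752390+2·14.751671+1/4·43.271111≈40.321119; next y=-4/5·(-27.752390)+1/2·40.321119≈42.362471
n=10: y≈42.362471, sp=-1, e=sp−y≈-43.362471; I≈-28.610801, D=e−e_prev≈-70.114862; u=0·(-43.362471)+2·(-28.610801)+1/4·(-70.114862)≈-74.750317; next y=-4/5·42.362471+1/2·(-74.750317)≈-71.265136
n=11: y≈-71.265136, sp=-1, e=sp−y≈70.265136; I≈41.654335, D=e−e_prev≈113.627607; u=0·70.265136+2·41.654335+1/4·113.627607≈111.715572; next y=-4/5·(-71.265136)+1/2·111.715572≈112.869894
n=12: y≈112.869894, sp=-1, e=sp−y≈-113.869894; I≈-72.215560, D=e−e_prev≈-184.135030; u=0·(-113.869894)+2·(-72.215560)+1/4·(-184.135030)≈-190.464877; next y=-4/5·112.869894+1/2·(-190.464877)≈-185.528354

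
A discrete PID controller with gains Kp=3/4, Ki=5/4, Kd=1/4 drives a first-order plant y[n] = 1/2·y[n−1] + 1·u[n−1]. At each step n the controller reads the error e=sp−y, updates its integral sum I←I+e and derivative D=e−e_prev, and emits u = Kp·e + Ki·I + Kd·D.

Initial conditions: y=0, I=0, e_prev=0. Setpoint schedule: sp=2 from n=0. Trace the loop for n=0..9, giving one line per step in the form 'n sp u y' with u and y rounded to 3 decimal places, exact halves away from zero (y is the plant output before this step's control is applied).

0 2 4.500 0.000
1 2 -3.625 4.500
2 2 7.594 -1.375
3 2 -8.289 6.906
4 2 14.068 -4.836
5 2 -17.417 11.650
6 2 26.936 -11.591
7 2 -35.531 21.140
8 2 52.455 -24.961
9 2 -71.473 39.974

(exact arithmetic carried between steps; '≈' marks a value shown rounded to 6 d.p. or computed from one; I and e_prev carry over from the previous line; the table rounds u and y to 3 d.p., halves away from zero)
n=0: y=0, sp=2, e=sp−y=2; I=2, D=e−e_prev=2; u=3/4·2+5/4·2+1/4·2=4.5; next y=1/2·0+1·4.5=4.5
n=1: y=4.5, sp=2, e=sp−y=-2.5; I=-0.5, D=e−e_prev=-4.5; u=3/4·(-2.5)+5/4·(-0.5)+1/4·(-4.5)=-3.625; next y=1/2·4.5+1·(-3.625)=-1.375
n=2: y=-1.375, sp=2, e=sp−y=3.375; I=2.875, D=e−e_prev=5.875; u=3/4·3.375+5/4·2.875+1/4·5.875=7.59375; next y=1/2·(-1.375)+1·7.59375=6.90625
n=3: y=6.90625, sp=2, e=sp−y=-4.90625; I=-2.03125, D=e−e_prev=-8.28125; u=3/4·(-4.90625)+5/4·(-2.03125)+1/4·(-8.28125)≈-8.289063; next y=1/2·6.90625+1·(-8.289063)≈-4.835938
n=4: y≈-4.835938, sp=2, e=sp−y≈6.835938; I≈4.804688, D=e−e_prev≈11.742188; u=3/4·6.835938+5/4·4.804688+1/4·11.742188≈14.068359; next y=1/2·(-4.835938)+1·14.068359≈11.650391
n=5: y≈11.650391, sp=2, e=sp−y≈-9.650391; I≈-4.845703, D=e−e_prev≈-16.486328; u=3/4·(-9.650391)+5/4·(-4.845703)+1/4·(-16.486328)≈-17.416504; next y=1/2·11.650391+1·(-17.416504)≈-11.591309
n=6: y≈-11.591309, sp=2, e=sp−y≈13.591309; I≈8.745605, D=e−e_prev≈23.241699; u=3/4·13.591309+5/4·8.745605+1/4·23.241699≈26.935913; next y=1/2·(-11.591309)+1·26.935913≈21.140259
n=7: y≈21.140259, sp=2, e=sp−y≈-19.140259; I≈-10.394653, D=e−e_prev≈-32.731567; u=3/4·(-19.140259)+5/4·(-10.394653)+1/4·(-32.731567)≈-35.531403; next y=1/2·21.140259+1·(-35.531403)≈-24.961273
n=8: y≈-24.961273, sp=2, e=sp−y≈26.961273; I≈16.566620, D=e−e_prev≈46.101532; u=3/4·26.961273+5/4·16.566620+1/4·46.101532≈52.454613; next y=1/2·(-24.961273)+1·52.454613≈39.973976
n=9: y≈39.973976, sp=2, e=sp−y≈-37.973976; I≈-21.407356, D=e−e_prev≈-64.935249; u=3/4·(-37.973976)+5/4·(-21.407356)+1/4·(-64.935249)≈-71.473490; next y=1/2·39.973976+1·(-71.473490)≈-51.486502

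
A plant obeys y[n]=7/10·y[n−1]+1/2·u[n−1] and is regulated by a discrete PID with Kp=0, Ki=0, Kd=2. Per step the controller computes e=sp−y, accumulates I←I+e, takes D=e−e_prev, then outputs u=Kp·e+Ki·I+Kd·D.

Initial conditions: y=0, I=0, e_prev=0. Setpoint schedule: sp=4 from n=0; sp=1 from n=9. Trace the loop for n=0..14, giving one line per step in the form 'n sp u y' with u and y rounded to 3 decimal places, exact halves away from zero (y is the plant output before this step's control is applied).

(exact arithmetic carried between steps; '≈' marks a value shown rounded to 6 d.p. or computed from one; I and e_prev carry over from the previous line; the table rounds u and y to 3 d.p., halves away from zero)
n=0: y=0, sp=4, e=sp−y=4; I=4, D=e−e_prev=4; u=0·4+0·4+2·4=8; next y=7/10·0+1/2·8=4
n=1: y=4, sp=4, e=sp−y=0; I=4, D=e−e_prev=-4; u=0·0+0·4+2·(-4)=-8; next y=7/10·4+1/2·(-8)=-1.2
n=2: y=-1.2, sp=4, e=sp−y=5.2; I=9.2, D=e−e_prev=5.2; u=0·5.2+0·9.2+2·5.2=10.4; next y=7/10·(-1.2)+1/2·10.4=4.36
n=3: y=4.36, sp=4, e=sp−y=-0.36; I=8.84, D=e−e_prev=-5.56; u=0·(-0.36)+0·8.84+2·(-5.56)=-11.12; next y=7/10·4.36+1/2·(-11.12)=-2.508
n=4: y=-2.508, sp=4, e=sp−y=6.508; I=15.348, D=e−e_prev=6.868; u=0·6.508+0·15.348+2·6.868=13.736; next y=7/10·(-2.508)+1/2·13.736=5.1124
n=5: y=5.1124, sp=4, e=sp−y=-1.1124; I=14.2356, D=e−e_prev=-7.6204; u=0·(-1.1124)+0·14.2356+2·(-7.6204)=-15.2408; next y=7/10·5.1124+1/2·(-15.2408)=-4.04172
n=6: y=-4.04172, sp=4, e=sp−y=8.04172; I=22.27732, D=e−e_prev=9.15412; u=0·8.04172+0·22.27732+2·9.15412=18.30824; next y=7/10·(-4.04172)+1/2·18.30824=6.324916
n=7: y=6.324916, sp=4, e=sp−y=-2.324916; I=19.952404, D=e−e_prev=-10.366636; u=0·(-2.324916)+0·19.952404+2·(-10.366636)=-20.733272; next y=7/10·6.324916+1/2·(-20.733272)≈-5.939195
n=8: y≈-5.939195, sp=4, e=sp−y≈9.939195; I≈29.891599, D=e−e_prev≈12.264111; u=0·9.939195+0·29.891599+2·12.264111≈24.528222; next y=7/10·(-5.939195)+1/2·24.528222≈8.106674
n=9: y≈8.106674, sp=1, e=sp−y≈-7.106674; I≈22.784924, D=e−e_prev≈-17.045869; u=0·(-7.106674)+0·22.784924+2·(-17.045869)≈-34.091738; next y=7/10·8.106674+1/2·(-34.091738)≈-11.371197
n=10: y≈-11.371197, sp=1, e=sp−y≈12.371197; I≈35.156121, D=e−e_prev≈19.477872; u=0·12.371197+0·35.156121+2·19.477872≈38.955743; next y=7/10·(-11.371197)+1/2·38.955743≈11.518034
n=11: y≈11.518034, sp=1, e=sp−y≈-10.518034; I≈24.638088, D=e−e_prev≈-22.889231; u=0·(-10.518034)+0·24.638088+2·(-22.889231)≈-45.778461; next y=7/10·11.518034+1/2·(-45.778461)≈-14.826607
n=12: y≈-14.826607, sp=1, e=sp−y≈15.826607; I≈40.464695, D=e−e_prev≈26.344641; u=0·15.826607+0·40.464695+2·26.344641≈52.689282; next y=7/10·(-14.826607)+1/2·52.689282≈15.966016
n=13: y≈15.966016, sp=1, e=sp−y≈-14.966016; I≈25.498679, D=e−e_prev≈-30.792623; u=0·(-14.966016)+0·25.498679+2·(-30.792623)≈-61.585246; next y=7/10·15.966016+1/2·(-61.585246)≈-19.616412
n=14: y≈-19.616412, sp=1, e=sp−y≈20.616412; I≈46.115091, D=e−e_prev≈35.582428; u=0·20.616412+0·46.115091+2·35.582428≈71.164855; next y=7/10·(-19.616412)+1/2·71.164855≈21.850939

0 4 8.000 0.000
1 4 -8.000 4.000
2 4 10.400 -1.200
3 4 -11.120 4.360
4 4 13.736 -2.508
5 4 -15.241 5.112
6 4 18.308 -4.042
7 4 -20.733 6.325
8 4 24.528 -5.939
9 1 -34.092 8.107
10 1 38.956 -11.371
11 1 -45.778 11.518
12 1 52.689 -14.827
13 1 -61.585 15.966
14 1 71.165 -19.616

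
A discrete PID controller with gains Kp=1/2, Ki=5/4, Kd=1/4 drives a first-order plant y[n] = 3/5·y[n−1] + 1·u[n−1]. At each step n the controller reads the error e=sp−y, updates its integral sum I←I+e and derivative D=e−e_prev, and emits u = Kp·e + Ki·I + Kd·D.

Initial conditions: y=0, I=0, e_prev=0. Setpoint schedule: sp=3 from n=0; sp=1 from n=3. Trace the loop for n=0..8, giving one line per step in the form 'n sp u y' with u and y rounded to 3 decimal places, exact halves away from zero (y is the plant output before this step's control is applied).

(exact arithmetic carried between steps; '≈' marks a value shown rounded to 6 d.p. or computed from one; I and e_prev carry over from the previous line; the table rounds u and y to 3 d.p., halves away from zero)
n=0: y=0, sp=3, e=sp−y=3; I=3, D=e−e_prev=3; u=1/2·3+5/4·3+1/4·3=6; next y=3/5·0+1·6=6
n=1: y=6, sp=3, e=sp−y=-3; I=0, D=e−e_prev=-6; u=1/2·(-3)+5/4·0+1/4·(-6)=-3; next y=3/5·6+1·(-3)=0.6
n=2: y=0.6, sp=3, e=sp−y=2.4; I=2.4, D=e−e_prev=5.4; u=1/2·2.4+5/4·2.4+1/4·5.4=5.55; next y=3/5·0.6+1·5.55=5.91
n=3: y=5.91, sp=1, e=sp−y=-4.91; I=-2.51, D=e−e_prev=-7.31; u=1/2·(-4.91)+5/4·(-2.51)+1/4·(-7.31)=-7.42; next y=3/5·5.91+1·(-7.42)=-3.874
n=4: y=-3.874, sp=1, e=sp−y=4.874; I=2.364, D=e−e_prev=9.784; u=1/2·4.874+5/4·2.364+1/4·9.784=7.838; next y=3/5·(-3.874)+1·7.838=5.5136
n=5: y=5.5136, sp=1, e=sp−y=-4.5136; I=-2.1496, D=e−e_prev=-9.3876; u=1/2·(-4.5136)+5/4·(-2.1496)+1/4·(-9.3876)=-7.2907; next y=3/5·5.5136+1·(-7.2907)=-3.98254
n=6: y=-3.98254, sp=1, e=sp−y=4.98254; I=2.83294, D=e−e_prev=9.49614; u=1/2·4.98254+5/4·2.83294+1/4·9.49614=8.40648; next y=3/5·(-3.98254)+1·8.40648=6.016956
n=7: y=6.016956, sp=1, e=sp−y=-5.016956; I=-2.184016, D=e−e_prev=-9.999496; u=1/2·(-5.016956)+5/4·(-2.184016)+1/4·(-9.999496)=-7.738372; next y=3/5·6.016956+1·(-7.738372)≈-4.128198
n=8: y≈-4.128198, sp=1, e=sp−y≈5.128198; I≈2.944182, D=e−e_prev≈10.145154; u=1/2·5.128198+5/4·2.944182+1/4·10.145154≈8.780616; next y=3/5·(-4.128198)+1·8.780616≈6.303697

0 3 6.000 0.000
1 3 -3.000 6.000
2 3 5.550 0.600
3 1 -7.420 5.910
4 1 7.838 -3.874
5 1 -7.291 5.514
6 1 8.406 -3.983
7 1 -7.738 6.017
8 1 8.781 -4.128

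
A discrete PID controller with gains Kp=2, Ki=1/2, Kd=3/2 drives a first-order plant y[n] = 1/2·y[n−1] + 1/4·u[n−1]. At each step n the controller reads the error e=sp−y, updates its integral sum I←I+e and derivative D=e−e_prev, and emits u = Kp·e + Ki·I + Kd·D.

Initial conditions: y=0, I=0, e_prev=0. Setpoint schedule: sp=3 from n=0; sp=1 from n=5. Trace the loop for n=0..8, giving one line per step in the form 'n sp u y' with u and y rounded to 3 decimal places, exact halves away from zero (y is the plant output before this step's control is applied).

0 3 12.000 0.000
1 3 -3.000 3.000
2 3 10.500 0.750
3 3 -0.750 3.000
4 3 9.375 1.313
5 1 -7.063 3.000
6 1 10.531 -0.266
7 1 -4.797 2.500
8 1 8.398 0.051

(exact arithmetic carried between steps; '≈' marks a value shown rounded to 6 d.p. or computed from one; I and e_prev carry over from the previous line; the table rounds u and y to 3 d.p., halves away from zero)
n=0: y=0, sp=3, e=sp−y=3; I=3, D=e−e_prev=3; u=2·3+1/2·3+3/2·3=12; next y=1/2·0+1/4·12=3
n=1: y=3, sp=3, e=sp−y=0; I=3, D=e−e_prev=-3; u=2·0+1/2·3+3/2·(-3)=-3; next y=1/2·3+1/4·(-3)=0.75
n=2: y=0.75, sp=3, e=sp−y=2.25; I=5.25, D=e−e_prev=2.25; u=2·2.25+1/2·5.25+3/2·2.25=10.5; next y=1/2·0.75+1/4·10.5=3
n=3: y=3, sp=3, e=sp−y=0; I=5.25, D=e−e_prev=-2.25; u=2·0+1/2·5.25+3/2·(-2.25)=-0.75; next y=1/2·3+1/4·(-0.75)=1.3125
n=4: y=1.3125, sp=3, e=sp−y=1.6875; I=6.9375, D=e−e_prev=1.6875; u=2·1.6875+1/2·6.9375+3/2·1.6875=9.375; next y=1/2·1.3125+1/4·9.375=3
n=5: y=3, sp=1, e=sp−y=-2; I=4.9375, D=e−e_prev=-3.6875; u=2·(-2)+1/2·4.9375+3/2·(-3.6875)=-7.0625; next y=1/2·3+1/4·(-7.0625)=-0.265625
n=6: y=-0.265625, sp=1, e=sp−y=1.265625; I=6.203125, D=e−e_prev=3.265625; u=2·1.265625+1/2·6.203125+3/2·3.265625=10.53125; next y=1/2·(-0.265625)+1/4·10.53125=2.5
n=7: y=2.5, sp=1, e=sp−y=-1.5; I=4.703125, D=e−e_prev=-2.765625; u=2·(-1.5)+1/2·4.703125+3/2·(-2.765625)=-4.796875; next y=1/2·2.5+1/4·(-4.796875)≈0.050781
n=8: y≈0.050781, sp=1, e=sp−y≈0.949219; I≈5.652344, D=e−e_prev≈2.449219; u=2·0.949219+1/2·5.652344+3/2·2.449219≈8.398438; next y=1/2·0.050781+1/4·8.398438≈2.125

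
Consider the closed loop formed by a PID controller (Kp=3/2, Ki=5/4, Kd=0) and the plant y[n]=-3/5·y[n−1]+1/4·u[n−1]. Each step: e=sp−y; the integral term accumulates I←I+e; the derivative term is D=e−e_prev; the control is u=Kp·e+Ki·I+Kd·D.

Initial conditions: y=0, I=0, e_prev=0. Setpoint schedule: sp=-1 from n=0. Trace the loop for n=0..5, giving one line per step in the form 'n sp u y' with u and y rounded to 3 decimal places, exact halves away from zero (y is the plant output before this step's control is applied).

0 -1 -2.750 0.000
1 -1 -2.109 -0.688
2 -1 -4.075 -0.115
3 -1 -2.885 -0.950
4 -1 -5.143 -0.151
5 -1 -3.334 -1.195

(exact arithmetic carried between steps; '≈' marks a value shown rounded to 6 d.p. or computed from one; I and e_prev carry over from the previous line; the table rounds u and y to 3 d.p., halves away from zero)
n=0: y=0, sp=-1, e=sp−y=-1; I=-1, D=e−e_prev=-1; u=3/2·(-1)+5/4·(-1)+0·(-1)=-2.75; next y=-3/5·0+1/4·(-2.75)=-0.6875
n=1: y=-0.6875, sp=-1, e=sp−y=-0.3125; I=-1.3125, D=e−e_prev=0.6875; u=3/2·(-0.3125)+5/4·(-1.3125)+0·0.6875=-2.109375; next y=-3/5·(-0.6875)+1/4·(-2.109375)≈-0.114844
n=2: y≈-0.114844, sp=-1, e=sp−y≈-0.885156; I≈-2.197656, D=e−e_prev≈-0.572656; u=3/2·(-0.885156)+5/4·(-2.197656)+0·(-0.572656)≈-4.074805; next y=-3/5·(-0.114844)+1/4·(-4.074805)≈-0.949795
n=3: y≈-0.949795, sp=-1, e=sp−y≈-0.050205; I≈-2.247861, D=e−e_prev≈0.834951; u=3/2·(-0.050205)+5/4·(-2.247861)+0·0.834951≈-2.885134; next y=-3/5·(-0.949795)+1/4·(-2.885134)≈-0.151407
n=4: y≈-0.151407, sp=-1, e=sp−y≈-0.848593; I≈-3.096455, D=e−e_prev≈-0.798388; u=3/2·(-0.848593)+5/4·(-3.096455)+0·(-0.798388)≈-5.143458; next y=-3/5·(-0.151407)+1/4·(-5.143458)≈-1.195021
n=5: y≈-1.195021, sp=-1, e=sp−y≈0.195021; I≈-2.901434, D=e−e_prev≈1.043614; u=3/2·0.195021+5/4·(-2.901434)+0·1.043614≈-3.334262; next y=-3/5·(-1.195021)+1/4·(-3.334262)≈-0.116553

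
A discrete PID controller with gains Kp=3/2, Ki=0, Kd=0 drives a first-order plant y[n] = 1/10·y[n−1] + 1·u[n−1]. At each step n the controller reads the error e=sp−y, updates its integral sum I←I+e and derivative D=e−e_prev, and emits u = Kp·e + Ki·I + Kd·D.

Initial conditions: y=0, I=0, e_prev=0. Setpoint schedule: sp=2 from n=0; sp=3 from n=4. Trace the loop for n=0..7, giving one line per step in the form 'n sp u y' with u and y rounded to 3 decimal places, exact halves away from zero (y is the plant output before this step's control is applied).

0 2 3.000 0.000
1 2 -1.500 3.000
2 2 4.800 -1.200
3 2 -4.020 4.680
4 3 9.828 -3.552
5 3 -9.709 9.473
6 3 17.643 -8.762
7 3 -20.650 16.767

(exact arithmetic carried between steps; '≈' marks a value shown rounded to 6 d.p. or computed from one; I and e_prev carry over from the previous line; the table rounds u and y to 3 d.p., halves away from zero)
n=0: y=0, sp=2, e=sp−y=2; I=2, D=e−e_prev=2; u=3/2·2+0·2+0·2=3; next y=1/10·0+1·3=3
n=1: y=3, sp=2, e=sp−y=-1; I=1, D=e−e_prev=-3; u=3/2·(-1)+0·1+0·(-3)=-1.5; next y=1/10·3+1·(-1.5)=-1.2
n=2: y=-1.2, sp=2, e=sp−y=3.2; I=4.2, D=e−e_prev=4.2; u=3/2·3.2+0·4.2+0·4.2=4.8; next y=1/10·(-1.2)+1·4.8=4.68
n=3: y=4.68, sp=2, e=sp−y=-2.68; I=1.52, D=e−e_prev=-5.88; u=3/2·(-2.68)+0·1.52+0·(-5.88)=-4.02; next y=1/10·4.68+1·(-4.02)=-3.552
n=4: y=-3.552, sp=3, e=sp−y=6.552; I=8.072, D=e−e_prev=9.232; u=3/2·6.552+0·8.072+0·9.232=9.828; next y=1/10·(-3.552)+1·9.828=9.4728
n=5: y=9.4728, sp=3, e=sp−y=-6.4728; I=1.5992, D=e−e_prev=-13.0248; u=3/2·(-6.4728)+0·1.5992+0·(-13.0248)=-9.7092; next y=1/10·9.4728+1·(-9.7092)=-8.76192
n=6: y=-8.76192, sp=3, e=sp−y=11.76192; I=13.36112, D=e−e_prev=18.23472; u=3/2·11.76192+0·13.36112+0·18.23472=17.64288; next y=1/10·(-8.76192)+1·17.64288=16.766688
n=7: y=16.766688, sp=3, e=sp−y=-13.766688; I=-0.405568, D=e−e_prev=-25.528608; u=3/2·(-13.766688)+0·(-0.405568)+0·(-25.528608)=-20.650032; next y=1/10·16.766688+1·(-20.650032)≈-18.973363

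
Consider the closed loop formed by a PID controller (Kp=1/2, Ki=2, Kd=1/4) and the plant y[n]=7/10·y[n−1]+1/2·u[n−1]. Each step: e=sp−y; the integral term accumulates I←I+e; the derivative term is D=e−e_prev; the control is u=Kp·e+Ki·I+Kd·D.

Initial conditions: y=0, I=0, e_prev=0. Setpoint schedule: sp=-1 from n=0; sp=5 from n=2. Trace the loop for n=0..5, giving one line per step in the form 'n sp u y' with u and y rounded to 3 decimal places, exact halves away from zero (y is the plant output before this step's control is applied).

0 -1 -2.750 0.000
1 -1 -0.719 -1.375
2 5 16.041 -1.322
3 5 4.051 7.095
4 5 2.248 6.992
5 5 0.915 6.019

(exact arithmetic carried between steps; '≈' marks a value shown rounded to 6 d.p. or computed from one; I and e_prev carry over from the previous line; the table rounds u and y to 3 d.p., halves away from zero)
n=0: y=0, sp=-1, e=sp−y=-1; I=-1, D=e−e_prev=-1; u=1/2·(-1)+2·(-1)+1/4·(-1)=-2.75; next y=7/10·0+1/2·(-2.75)=-1.375
n=1: y=-1.375, sp=-1, e=sp−y=0.375; I=-0.625, D=e−e_prev=1.375; u=1/2·0.375+2·(-0.625)+1/4·1.375=-0.71875; next y=7/10·(-1.375)+1/2·(-0.71875)=-1.321875
n=2: y=-1.321875, sp=5, e=sp−y=6.321875; I=5.696875, D=e−e_prev=5.946875; u=1/2·6.321875+2·5.696875+1/4·5.946875≈16.041406; next y=7/10·(-1.321875)+1/2·16.041406≈7.095391
n=3: y≈7.095391, sp=5, e=sp−y≈-2.095391; I≈3.601484, D=e−e_prev≈-8.417266; u=1/2·(-2.095391)+2·3.601484+1/4·(-8.417266)≈4.050957; next y=7/10·7.095391+1/2·4.050957≈6.992252
n=4: y≈6.992252, sp=5, e=sp−y≈-1.992252; I≈1.609232, D=e−e_prev≈0.103139; u=1/2·(-1.992252)+2·1.609232+1/4·0.103139≈2.248124; next y=7/10·6.992252+1/2·2.248124≈6.018638
n=5: y≈6.018638, sp=5, e=sp−y≈-1.018638; I≈0.590594, D=e−e_prev≈0.973614; u=1/2·(-1.018638)+2·0.590594+1/4·0.973614≈0.915273; next y=7/10·6.018638+1/2·0.915273≈4.670683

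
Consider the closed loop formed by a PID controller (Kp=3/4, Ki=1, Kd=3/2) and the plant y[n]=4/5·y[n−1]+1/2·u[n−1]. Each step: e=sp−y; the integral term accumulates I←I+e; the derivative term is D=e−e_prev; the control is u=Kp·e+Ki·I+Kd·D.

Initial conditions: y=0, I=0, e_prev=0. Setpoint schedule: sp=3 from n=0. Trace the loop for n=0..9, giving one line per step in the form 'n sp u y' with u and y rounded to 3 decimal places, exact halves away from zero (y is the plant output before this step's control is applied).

(exact arithmetic carried between steps; '≈' marks a value shown rounded to 6 d.p. or computed from one; I and e_prev carry over from the previous line; the table rounds u and y to 3 d.p., halves away from zero)
n=0: y=0, sp=3, e=sp−y=3; I=3, D=e−e_prev=3; u=3/4·3+1·3+3/2·3=9.75; next y=4/5·0+1/2·9.75=4.875
n=1: y=4.875, sp=3, e=sp−y=-1.875; I=1.125, D=e−e_prev=-4.875; u=3/4·(-1.875)+1·1.125+3/2·(-4.875)=-7.59375; next y=4/5·4.875+1/2·(-7.59375)=0.103125
n=2: y=0.103125, sp=3, e=sp−y=2.896875; I=4.021875, D=e−e_prev=4.771875; u=3/4·2.896875+1·4.021875+3/2·4.771875≈13.352344; next y=4/5·0.103125+1/2·13.352344≈6.758672
n=3: y≈6.758672, sp=3, e=sp−y≈-3.758672; I≈0.263203, D=e−e_prev≈-6.655547; u=3/4·(-3.758672)+1·0.263203+3/2·(-6.655547)≈-12.539121; next y=4/5·6.758672+1/2·(-12.539121)≈-0.862623
n=4: y≈-0.862623, sp=3, e=sp−y≈3.862623; I≈4.125826, D=e−e_prev≈7.621295; u=3/4·3.862623+1·4.125826+3/2·7.621295≈18.454736; next y=4/5·(-0.862623)+1/2·18.454736≈8.537269
n=5: y≈8.537269, sp=3, e=sp−y≈-5.537269; I≈-1.411443, D=e−e_prev≈-9.399893; u=3/4·(-5.537269)+1·(-1.411443)+3/2·(-9.399893)≈-19.664234; next y=4/5·8.537269+1/2·(-19.664234)≈-3.002302
n=6: y≈-3.002302, sp=3, e=sp−y≈6.002302; I≈4.590858, D=e−e_prev≈11.539571; u=3/4·6.002302+1·4.590858+3/2·11.539571≈26.401941; next y=4/5·(-3.002302)+1/2·26.401941≈10.799129
n=7: y≈10.799129, sp=3, e=sp−y≈-7.799129; I≈-3.208271, D=e−e_prev≈-13.801431; u=3/4·(-7.799129)+1·(-3.208271)+3/2·(-13.801431)≈-29.759764; next y=4/5·10.799129+1/2·(-29.759764)≈-6.240579
n=8: y≈-6.240579, sp=3, e=sp−y≈9.240579; I≈6.032308, D=e−e_prev≈17.039708; u=3/4·9.240579+1·6.032308+3/2·17.039708≈38.522303; next y=4/5·(-6.240579)+1/2·38.522303≈14.268689
n=9: y≈14.268689, sp=3, e=sp−y≈-11.268689; I≈-5.236381, D=e−e_prev≈-20.509267; u=3/4·(-11.268689)+1·(-5.236381)+3/2·(-20.509267)≈-44.451799; next y=4/5·14.268689+1/2·(-44.451799)≈-10.810948

0 3 9.750 0.000
1 3 -7.594 4.875
2 3 13.352 0.103
3 3 -12.539 6.759
4 3 18.455 -0.863
5 3 -19.664 8.537
6 3 26.402 -3.002
7 3 -29.760 10.799
8 3 38.522 -6.241
9 3 -44.452 14.269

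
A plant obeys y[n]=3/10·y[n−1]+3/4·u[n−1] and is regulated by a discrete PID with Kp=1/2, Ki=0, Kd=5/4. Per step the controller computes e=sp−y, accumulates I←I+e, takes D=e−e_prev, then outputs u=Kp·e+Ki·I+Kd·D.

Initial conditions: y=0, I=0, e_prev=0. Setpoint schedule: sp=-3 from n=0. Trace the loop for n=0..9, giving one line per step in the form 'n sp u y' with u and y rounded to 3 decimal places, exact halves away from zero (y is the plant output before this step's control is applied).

0 -3 -5.250 0.000
1 -3 5.391 -3.938
2 -3 -11.430 2.862
3 -3 15.576 -7.714
4 -3 -27.537 9.368
5 -3 41.434 -17.842
6 -3 -68.817 25.723
7 -3 107.472 -43.896
8 -3 -174.382 67.435
9 -3 276.266 -110.556

(exact arithmetic carried between steps; '≈' marks a value shown rounded to 6 d.p. or computed from one; I and e_prev carry over from the previous line; the table rounds u and y to 3 d.p., halves away from zero)
n=0: y=0, sp=-3, e=sp−y=-3; I=-3, D=e−e_prev=-3; u=1/2·(-3)+0·(-3)+5/4·(-3)=-5.25; next y=3/10·0+3/4·(-5.25)=-3.9375
n=1: y=-3.9375, sp=-3, e=sp−y=0.9375; I=-2.0625, D=e−e_prev=3.9375; u=1/2·0.9375+0·(-2.0625)+5/4·3.9375=5.390625; next y=3/10·(-3.9375)+3/4·5.390625≈2.861719
n=2: y≈2.861719, sp=-3, e=sp−y≈-5.861719; I≈-7.924219, D=e−e_prev≈-6.799219; u=1/2·(-5.861719)+0·(-7.924219)+5/4·(-6.799219)≈-11.429883; next y=3/10·2.861719+3/4·(-11.429883)≈-7.713896
n=3: y≈-7.713896, sp=-3, e=sp−y≈4.713896; I≈-3.210322, D=e−e_prev≈10.575615; u=1/2·4.713896+0·(-3.210322)+5/4·10.575615≈15.576467; next y=3/10·(-7.713896)+3/4·15.576467≈9.368182
n=4: y≈9.368182, sp=-3, e=sp−y≈-12.368182; I≈-15.578504, D=e−e_prev≈-17.082078; u=1/2·(-12.368182)+0·(-15.578504)+5/4·(-17.082078)≈-27.536688; next y=3/10·9.368182+3/4·(-27.536688)≈-17.842062
n=5: y≈-17.842062, sp=-3, e=sp−y≈14.842062; I≈-0.736442, D=e−e_prev≈27.210243; u=1/2·14.842062+0·(-0.736442)+5/4·27.210243≈41.433835; next y=3/10·(-17.842062)+3/4·41.433835≈25.722758
n=6: y≈25.722758, sp=-3, e=sp−y≈-28.722758; I≈-29.459200, D=e−e_prev≈-43.564819; u=1/2·(-28.722758)+0·(-29.459200)+5/4·(-43.564819)≈-68.817403; next y=3/10·25.722758+3/4·(-68.817403)≈-43.896225
n=7: y≈-43.896225, sp=-3, e=sp−y≈40.896225; I≈11.437025, D=e−e_prev≈69.618983; u=1/2·40.896225+0·11.437025+5/4·69.618983≈107.471841; next y=3/10·(-43.896225)+3/4·107.471841≈67.435013
n=8: y≈67.435013, sp=-3, e=sp−y≈-70.435013; I≈-58.997988, D=e−e_prev≈-111.331238; u=1/2·(-70.435013)+0·(-58.997988)+5/4·(-111.331238)≈-174.381554; next y=3/10·67.435013+3/4·(-174.381554)≈-110.555662
n=9: y≈-110.555662, sp=-3, e=sp−y≈107.555662; I≈48.557674, D=e−e_prev≈177.990675; u=1/2·107.555662+0·48.557674+5/4·177.990675≈276.266175; next y=3/10·(-110.555662)+3/4·276.266175≈174.032932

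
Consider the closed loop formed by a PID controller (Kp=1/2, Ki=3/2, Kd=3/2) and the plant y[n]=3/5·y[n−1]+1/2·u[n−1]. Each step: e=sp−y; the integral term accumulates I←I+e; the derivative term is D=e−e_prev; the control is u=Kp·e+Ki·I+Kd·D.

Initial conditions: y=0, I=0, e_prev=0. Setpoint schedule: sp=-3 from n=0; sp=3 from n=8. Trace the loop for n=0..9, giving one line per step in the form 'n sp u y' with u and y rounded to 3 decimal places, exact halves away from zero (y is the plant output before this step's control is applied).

0 -3 -10.500 0.000
1 -3 7.875 -5.250
2 -3 -17.756 0.788
3 -3 17.795 -8.406
4 -3 -30.795 3.854
5 -3 36.600 -13.085
6 -3 -56.050 10.449
7 -3 71.794 -21.756
8 3 -83.477 22.844
9 3 122.723 -28.033

(exact arithmetic carried between steps; '≈' marks a value shown rounded to 6 d.p. or computed from one; I and e_prev carry over from the previous line; the table rounds u and y to 3 d.p., halves away from zero)
n=0: y=0, sp=-3, e=sp−y=-3; I=-3, D=e−e_prev=-3; u=1/2·(-3)+3/2·(-3)+3/2·(-3)=-10.5; next y=3/5·0+1/2·(-10.5)=-5.25
n=1: y=-5.25, sp=-3, e=sp−y=2.25; I=-0.75, D=e−e_prev=5.25; u=1/2·2.25+3/2·(-0.75)+3/2·5.25=7.875; next y=3/5·(-5.25)+1/2·7.875=0.7875
n=2: y=0.7875, sp=-3, e=sp−y=-3.7875; I=-4.5375, D=e−e_prev=-6.0375; u=1/2·(-3.7875)+3/2·(-4.5375)+3/2·(-6.0375)=-17.75625; next y=3/5·0.7875+1/2·(-17.75625)=-8.405625
n=3: y=-8.405625, sp=-3, e=sp−y=5.405625; I=0.868125, D=e−e_prev=9.193125; u=1/2·5.405625+3/2·0.868125+3/2·9.193125≈17.794688; next y=3/5·(-8.405625)+1/2·17.794688≈3.853969
n=4: y≈3.853969, sp=-3, e=sp−y≈-6.853969; I≈-5.985844, D=e−e_prev≈-12.259594; u=1/2·(-6.853969)+3/2·(-5.985844)+3/2·(-12.259594)≈-30.795141; next y=3/5·3.853969+1/2·(-30.795141)≈-13.085189
n=5: y≈-13.085189, sp=-3, e=sp−y≈10.085189; I≈4.099345, D=e−e_prev≈16.939158; u=1/2·10.085189+3/2·4.099345+3/2·16.939158≈36.600349; next y=3/5·(-13.085189)+1/2·36.600349≈10.449061
n=6: y≈10.449061, sp=-3, e=sp−y≈-13.449061; I≈-9.349716, D=e−e_prev≈-23.534250; u=1/2·(-13.449061)+3/2·(-9.349716)+3/2·(-23.534250)≈-56.050480; next y=3/5·10.449061+1/2·(-56.050480)≈-21.755803
n=7: y≈-21.755803, sp=-3, e=sp−y≈18.755803; I≈9.406087, D=e−e_prev≈32.204864; u=1/2·18.755803+3/2·9.406087+3/2·32.204864≈71.794329; next y=3/5·(-21.755803)+1/2·71.794329≈22.843683
n=8: y≈22.843683, sp=3, e=sp−y≈-19.843683; I≈-10.437595, D=e−e_prev≈-38.599486; u=1/2·(-19.843683)+3/2·(-10.437595)+3/2·(-38.599486)≈-83.477463; next y=3/5·22.843683+1/2·(-83.477463)≈-28.032522
n=9: y≈-28.032522, sp=3, e=sp−y≈31.032522; I≈20.594927, D=e−e_prev≈50.876205; u=1/2·31.032522+3/2·20.594927+3/2·50.876205≈122.722958; next y=3/5·(-28.032522)+1/2·122.722958≈44.541966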